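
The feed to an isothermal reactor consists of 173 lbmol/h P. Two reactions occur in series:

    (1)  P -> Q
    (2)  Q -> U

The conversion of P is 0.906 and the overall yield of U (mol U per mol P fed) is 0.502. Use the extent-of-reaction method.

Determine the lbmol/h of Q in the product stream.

69.9 lbmol/h

Conversion of P: P consumed = 1ξ₁ = 0.906 × 173 → ξ₁ = 156.7 lbmol/h.
Yield of U: 1ξ₂ / 173 = 0.502 → ξ₂ = 86.85 lbmol/h.
Outlet amounts (n = n₀ + Σ ν·ξ):
  P: 173 − 1(156.7) = 16.26
  Q: 0 + 1(156.7) − 1(86.85) = 69.89
  U: 0 + 1(86.85) = 86.85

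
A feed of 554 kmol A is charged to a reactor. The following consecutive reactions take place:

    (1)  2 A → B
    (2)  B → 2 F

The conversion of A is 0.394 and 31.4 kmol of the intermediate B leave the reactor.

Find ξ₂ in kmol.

ξ₂ = 77.7 kmol

Conversion of A: A consumed = 2ξ₁ = 0.394 × 554 → ξ₁ = 109.1 kmol.
B balance: n_B = 0 + 1ξ₁ − 1ξ₂ = 31.4 → ξ₂ = (1·109.1 − 31.4)/1 = 77.74 kmol.
Outlet amounts (n = n₀ + Σ ν·ξ):
  A: 554 − 2(109.1) = 335.7
  B: 0 + 1(109.1) − 1(77.74) = 31.4
  F: 0 + 2(77.74) = 155.5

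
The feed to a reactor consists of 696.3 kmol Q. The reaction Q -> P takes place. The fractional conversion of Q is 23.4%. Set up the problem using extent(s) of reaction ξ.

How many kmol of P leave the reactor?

163 kmol

Q reacted = 0.234 × 696.3 = 162.9 kmol; ν_Q = −1, so ξ = 162.9/1 = 162.9 kmol.
Outlet amounts (n = n₀ + ν ξ):
  Q: 696.3 − 1(162.9) = 533.4
  P: 0 + 1(162.9) = 162.9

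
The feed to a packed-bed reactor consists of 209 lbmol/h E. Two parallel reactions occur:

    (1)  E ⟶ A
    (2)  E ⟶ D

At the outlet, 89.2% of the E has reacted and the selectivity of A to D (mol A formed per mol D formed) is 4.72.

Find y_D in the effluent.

0.156

Conversion of E: E consumed = 0.892 × 209 = 186.4 lbmol/h = 1ξ₁ + 1ξ₂.
Selectivity: 1ξ₁ / (1ξ₂) = 4.72 → ξ₁ = 4.72 ξ₂.
Substitute: (1·4.72 + 1) ξ₂ = 186.4 → ξ₂ = 32.59 lbmol/h, ξ₁ = 153.8 lbmol/h.
Outlet amounts (n = n₀ + Σ ν·ξ):
  E: 209 − 1(153.8) − 1(32.59) = 22.57
  A: 0 + 1(153.8) = 153.8
  D: 0 + 1(32.59) = 32.59
Total out = 209 lbmol/h; y_D = 32.59 / 209 = 0.1559.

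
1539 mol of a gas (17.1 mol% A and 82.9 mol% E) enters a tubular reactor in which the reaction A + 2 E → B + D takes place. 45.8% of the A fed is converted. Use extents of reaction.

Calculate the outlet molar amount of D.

121 mol

A reacted = 0.458 × 263.2 = 120.5 mol; ν_A = −1, so ξ = 120.5/1 = 120.5 mol.
Outlet amounts (n = n₀ + ν ξ):
  A: 263.2 − 1(120.5) = 142.6
  E: 1276 − 2(120.5) = 1035
  B: 0 + 1(120.5) = 120.5
  D: 0 + 1(120.5) = 120.5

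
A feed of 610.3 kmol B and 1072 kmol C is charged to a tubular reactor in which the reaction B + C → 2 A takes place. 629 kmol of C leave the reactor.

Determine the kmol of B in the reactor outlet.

167 kmol

For C: n = n₀ − 1ξ → 629 = 1072 − 1ξ, giving ξ = 443 kmol.
Outlet amounts (n = n₀ + ν ξ):
  B: 610.3 − 1(443) = 167.3
  C: 1072 − 1(443) = 629
  A: 0 + 2(443) = 886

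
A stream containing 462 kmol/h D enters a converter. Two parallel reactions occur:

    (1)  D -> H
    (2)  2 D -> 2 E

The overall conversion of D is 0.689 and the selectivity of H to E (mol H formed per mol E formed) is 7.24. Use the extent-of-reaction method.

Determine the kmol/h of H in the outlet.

Conversion of D: D consumed = 0.689 × 462 = 318.3 kmol/h = 1ξ₁ + 2ξ₂.
Selectivity: 1ξ₁ / (2ξ₂) = 7.24 → ξ₁ = 14.48 ξ₂.
Substitute: (1·14.48 + 2) ξ₂ = 318.3 → ξ₂ = 19.32 kmol/h, ξ₁ = 279.7 kmol/h.
Outlet amounts (n = n₀ + Σ ν·ξ):
  D: 462 − 1(279.7) − 2(19.32) = 143.7
  H: 0 + 1(279.7) = 279.7
  E: 0 + 2(19.32) = 38.63

280 kmol/h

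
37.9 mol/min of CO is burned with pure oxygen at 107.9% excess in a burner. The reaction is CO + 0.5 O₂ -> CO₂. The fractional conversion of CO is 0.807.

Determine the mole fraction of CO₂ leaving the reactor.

Stoichiometric O₂ = 0.5 × 37.9 = 18.95 mol/min; O₂ fed = 18.95 × 2.079 = 39.4 mol/min.
Fuel reacted = 0.807 × 37.9 → ξ = 30.59 mol/min.
Outlet (n = n₀ + ν ξ):
  CO: 37.9 − 1(30.59) = 7.315
  O₂: 39.4 − 0.5(30.59) = 24.1
  CO₂: 0 + 1(30.59) = 30.59
Total out = 62 mol/min; y_CO₂ = 30.59 / 62 = 0.4933.

0.493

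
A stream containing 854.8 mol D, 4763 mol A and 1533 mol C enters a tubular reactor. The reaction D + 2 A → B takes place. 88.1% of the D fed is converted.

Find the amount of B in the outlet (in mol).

D reacted = 0.881 × 854.8 = 753.1 mol; ν_D = −1, so ξ = 753.1/1 = 753.1 mol.
Outlet amounts (n = n₀ + ν ξ):
  D: 854.8 − 1(753.1) = 101.7
  A: 4763 − 2(753.1) = 3257
  B: 0 + 1(753.1) = 753.1
  C: 1533 (inert)

753 mol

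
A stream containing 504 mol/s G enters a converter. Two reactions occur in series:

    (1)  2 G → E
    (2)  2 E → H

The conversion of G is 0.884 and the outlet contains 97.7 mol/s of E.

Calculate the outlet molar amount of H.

Conversion of G: G consumed = 2ξ₁ = 0.884 × 504 → ξ₁ = 222.8 mol/s.
E balance: n_E = 0 + 1ξ₁ − 2ξ₂ = 97.7 → ξ₂ = (1·222.8 − 97.7)/2 = 62.53 mol/s.
Outlet amounts (n = n₀ + Σ ν·ξ):
  G: 504 − 2(222.8) = 58.46
  E: 0 + 1(222.8) − 2(62.53) = 97.7
  H: 0 + 1(62.53) = 62.53

62.5 mol/s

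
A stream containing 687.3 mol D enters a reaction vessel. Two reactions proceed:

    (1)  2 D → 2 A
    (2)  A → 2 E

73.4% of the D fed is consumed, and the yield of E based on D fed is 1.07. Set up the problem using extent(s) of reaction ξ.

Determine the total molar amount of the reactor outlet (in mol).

1060 mol

Conversion of D: D consumed = 2ξ₁ = 0.734 × 687.3 → ξ₁ = 252.2 mol.
Yield of E: 2ξ₂ / 687.3 = 1.07 → ξ₂ = 367.7 mol.
Outlet amounts (n = n₀ + Σ ν·ξ):
  D: 687.3 − 2(252.2) = 182.8
  A: 0 + 2(252.2) − 1(367.7) = 136.8
  E: 0 + 2(367.7) = 735.4
Total out = 182.8 + 136.8 + 735.4 = 1055 mol.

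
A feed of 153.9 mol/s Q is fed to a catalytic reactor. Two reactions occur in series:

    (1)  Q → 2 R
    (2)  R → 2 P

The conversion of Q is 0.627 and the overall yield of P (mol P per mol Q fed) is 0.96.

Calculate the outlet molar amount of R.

119 mol/s

Conversion of Q: Q consumed = 1ξ₁ = 0.627 × 153.9 → ξ₁ = 96.5 mol/s.
Yield of P: 2ξ₂ / 153.9 = 0.96 → ξ₂ = 73.87 mol/s.
Outlet amounts (n = n₀ + Σ ν·ξ):
  Q: 153.9 − 1(96.5) = 57.4
  R: 0 + 2(96.5) − 1(73.87) = 119.1
  P: 0 + 2(73.87) = 147.7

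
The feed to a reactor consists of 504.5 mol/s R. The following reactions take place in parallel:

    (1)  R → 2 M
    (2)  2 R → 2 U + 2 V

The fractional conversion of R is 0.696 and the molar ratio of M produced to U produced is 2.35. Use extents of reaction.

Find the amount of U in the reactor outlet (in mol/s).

Conversion of R: R consumed = 0.696 × 504.5 = 351.1 mol/s = 1ξ₁ + 2ξ₂.
Selectivity: 2ξ₁ / (2ξ₂) = 2.35 → ξ₁ = 2.35 ξ₂.
Substitute: (1·2.35 + 2) ξ₂ = 351.1 → ξ₂ = 80.72 mol/s, ξ₁ = 189.7 mol/s.
Outlet amounts (n = n₀ + Σ ν·ξ):
  R: 504.5 − 1(189.7) − 2(80.72) = 153.4
  M: 0 + 2(189.7) = 379.4
  U: 0 + 2(80.72) = 161.4
  V: 0 + 2(80.72) = 161.4

161 mol/s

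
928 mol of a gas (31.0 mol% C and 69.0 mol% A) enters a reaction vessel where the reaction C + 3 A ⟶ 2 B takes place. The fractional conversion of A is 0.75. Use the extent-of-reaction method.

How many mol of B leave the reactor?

A reacted = 0.75 × 640.3 = 480.2 mol; ν_A = −3, so ξ = 480.2/3 = 160.1 mol.
Outlet amounts (n = n₀ + ν ξ):
  C: 287.7 − 1(160.1) = 127.6
  A: 640.3 − 3(160.1) = 160.1
  B: 0 + 2(160.1) = 320.2

320 mol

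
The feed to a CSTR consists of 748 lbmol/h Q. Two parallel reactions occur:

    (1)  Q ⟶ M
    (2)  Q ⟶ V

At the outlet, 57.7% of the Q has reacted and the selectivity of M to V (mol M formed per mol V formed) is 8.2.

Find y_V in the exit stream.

Conversion of Q: Q consumed = 0.577 × 748 = 431.6 lbmol/h = 1ξ₁ + 1ξ₂.
Selectivity: 1ξ₁ / (1ξ₂) = 8.2 → ξ₁ = 8.2 ξ₂.
Substitute: (1·8.2 + 1) ξ₂ = 431.6 → ξ₂ = 46.91 lbmol/h, ξ₁ = 384.7 lbmol/h.
Outlet amounts (n = n₀ + Σ ν·ξ):
  Q: 748 − 1(384.7) − 1(46.91) = 316.4
  M: 0 + 1(384.7) = 384.7
  V: 0 + 1(46.91) = 46.91
Total out = 748 lbmol/h; y_V = 46.91 / 748 = 0.06272.

0.0627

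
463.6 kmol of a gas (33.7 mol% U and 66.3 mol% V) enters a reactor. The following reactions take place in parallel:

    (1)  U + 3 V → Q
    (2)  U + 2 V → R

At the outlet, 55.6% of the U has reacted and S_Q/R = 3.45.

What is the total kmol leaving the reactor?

Conversion of U: U consumed = 0.556 × 156.2 = 86.87 kmol = 1ξ₁ + 1ξ₂.
Selectivity: 1ξ₁ / (1ξ₂) = 3.45 → ξ₁ = 3.45 ξ₂.
Substitute: (1·3.45 + 1) ξ₂ = 86.87 → ξ₂ = 19.52 kmol, ξ₁ = 67.35 kmol.
Outlet amounts (n = n₀ + Σ ν·ξ):
  U: 156.2 − 1(67.35) − 1(19.52) = 69.37
  V: 307.4 − 3(67.35) − 2(19.52) = 66.29
  Q: 0 + 1(67.35) = 67.35
  R: 0 + 1(19.52) = 19.52
Total out = 69.37 + 66.29 + 67.35 + 19.52 = 222.5 kmol.

223 kmol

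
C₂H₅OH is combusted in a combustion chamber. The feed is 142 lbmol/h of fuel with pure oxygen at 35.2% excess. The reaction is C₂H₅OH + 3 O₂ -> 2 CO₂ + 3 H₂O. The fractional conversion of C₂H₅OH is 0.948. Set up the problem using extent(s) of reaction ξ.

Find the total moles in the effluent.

853 lbmol/h

Stoichiometric O₂ = 3 × 142 = 426 lbmol/h; O₂ fed = 426 × 1.352 = 576 lbmol/h.
Fuel reacted = 0.948 × 142 → ξ = 134.6 lbmol/h.
Outlet (n = n₀ + ν ξ):
  C₂H₅OH: 142 − 1(134.6) = 7.384
  O₂: 576 − 3(134.6) = 172.1
  CO₂: 0 + 2(134.6) = 269.2
  H₂O: 0 + 3(134.6) = 403.8
Total out = 7.384 + 172.1 + 269.2 + 403.8 = 852.6 lbmol/h.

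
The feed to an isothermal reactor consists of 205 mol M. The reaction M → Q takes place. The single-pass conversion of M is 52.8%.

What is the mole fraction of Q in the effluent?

M reacted = 0.528 × 205 = 108.2 mol; ν_M = −1, so ξ = 108.2/1 = 108.2 mol.
Outlet amounts (n = n₀ + ν ξ):
  M: 205 − 1(108.2) = 96.76
  Q: 0 + 1(108.2) = 108.2
Total out = 205 mol; y_Q = 108.2 / 205 = 0.528.

0.528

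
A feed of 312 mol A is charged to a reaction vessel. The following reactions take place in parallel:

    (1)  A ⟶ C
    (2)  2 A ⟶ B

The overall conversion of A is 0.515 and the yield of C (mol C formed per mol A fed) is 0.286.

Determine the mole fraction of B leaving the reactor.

Yield of C: 1ξ₁ / 312 = 0.286 → ξ₁ = 89.23 mol.
Conversion of A: 1ξ₁ + 2ξ₂ = 0.515 × 312 = 160.7 → ξ₂ = 35.72 mol.
Outlet amounts (n = n₀ + Σ ν·ξ):
  A: 312 − 1(89.23) − 2(35.72) = 151.3
  C: 0 + 1(89.23) = 89.23
  B: 0 + 1(35.72) = 35.72
Total out = 276.3 mol; y_B = 35.72 / 276.3 = 0.1293.

0.129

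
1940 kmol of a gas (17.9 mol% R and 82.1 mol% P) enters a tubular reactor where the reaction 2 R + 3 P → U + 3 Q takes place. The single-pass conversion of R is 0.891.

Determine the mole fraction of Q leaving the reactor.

0.26

R reacted = 0.891 × 347.3 = 309.4 kmol; ν_R = −2, so ξ = 309.4/2 = 154.7 kmol.
Outlet amounts (n = n₀ + ν ξ):
  R: 347.3 − 2(154.7) = 37.85
  P: 1593 − 3(154.7) = 1129
  U: 0 + 1(154.7) = 154.7
  Q: 0 + 3(154.7) = 464.1
Total out = 1785 kmol; y_Q = 464.1 / 1785 = 0.26.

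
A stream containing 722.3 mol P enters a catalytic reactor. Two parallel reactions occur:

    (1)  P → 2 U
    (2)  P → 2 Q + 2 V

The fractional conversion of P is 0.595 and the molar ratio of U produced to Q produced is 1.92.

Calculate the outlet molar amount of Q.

294 mol

Conversion of P: P consumed = 0.595 × 722.3 = 429.8 mol = 1ξ₁ + 1ξ₂.
Selectivity: 2ξ₁ / (2ξ₂) = 1.92 → ξ₁ = 1.92 ξ₂.
Substitute: (1·1.92 + 1) ξ₂ = 429.8 → ξ₂ = 147.2 mol, ξ₁ = 282.6 mol.
Outlet amounts (n = n₀ + Σ ν·ξ):
  P: 722.3 − 1(282.6) − 1(147.2) = 292.5
  U: 0 + 2(282.6) = 565.2
  Q: 0 + 2(147.2) = 294.4
  V: 0 + 2(147.2) = 294.4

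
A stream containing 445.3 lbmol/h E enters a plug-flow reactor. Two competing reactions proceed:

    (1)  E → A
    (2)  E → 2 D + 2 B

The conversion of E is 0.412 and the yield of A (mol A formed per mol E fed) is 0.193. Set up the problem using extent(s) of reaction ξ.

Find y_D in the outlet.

0.264

Yield of A: 1ξ₁ / 445.3 = 0.193 → ξ₁ = 85.94 lbmol/h.
Conversion of E: 1ξ₁ + 1ξ₂ = 0.412 × 445.3 = 183.5 → ξ₂ = 97.52 lbmol/h.
Outlet amounts (n = n₀ + Σ ν·ξ):
  E: 445.3 − 1(85.94) − 1(97.52) = 261.8
  A: 0 + 1(85.94) = 85.94
  D: 0 + 2(97.52) = 195
  B: 0 + 2(97.52) = 195
Total out = 737.9 lbmol/h; y_D = 195 / 737.9 = 0.2643.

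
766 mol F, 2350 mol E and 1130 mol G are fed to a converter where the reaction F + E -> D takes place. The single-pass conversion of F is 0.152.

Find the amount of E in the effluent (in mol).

2230 mol

F reacted = 0.152 × 766 = 116.4 mol; ν_F = −1, so ξ = 116.4/1 = 116.4 mol.
Outlet amounts (n = n₀ + ν ξ):
  F: 766 − 1(116.4) = 649.6
  E: 2350 − 1(116.4) = 2234
  D: 0 + 1(116.4) = 116.4
  G: 1130 (inert)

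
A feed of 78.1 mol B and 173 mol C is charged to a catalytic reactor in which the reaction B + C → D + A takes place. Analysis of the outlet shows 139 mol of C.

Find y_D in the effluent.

For C: n = n₀ − 1ξ → 139 = 173 − 1ξ, giving ξ = 34 mol.
Outlet amounts (n = n₀ + ν ξ):
  B: 78.1 − 1(34) = 44.1
  C: 173 − 1(34) = 139
  D: 0 + 1(34) = 34
  A: 0 + 1(34) = 34
Total out = 251.1 mol; y_D = 34 / 251.1 = 0.1354.

0.135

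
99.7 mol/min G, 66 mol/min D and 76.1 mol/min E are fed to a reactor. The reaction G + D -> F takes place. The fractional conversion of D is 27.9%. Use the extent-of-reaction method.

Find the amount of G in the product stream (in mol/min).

81.3 mol/min

D reacted = 0.279 × 66 = 18.41 mol/min; ν_D = −1, so ξ = 18.41/1 = 18.41 mol/min.
Outlet amounts (n = n₀ + ν ξ):
  G: 99.7 − 1(18.41) = 81.29
  D: 66 − 1(18.41) = 47.59
  F: 0 + 1(18.41) = 18.41
  E: 76.1 (inert)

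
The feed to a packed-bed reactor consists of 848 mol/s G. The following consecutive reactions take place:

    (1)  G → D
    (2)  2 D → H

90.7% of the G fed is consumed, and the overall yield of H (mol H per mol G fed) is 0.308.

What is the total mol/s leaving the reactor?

Conversion of G: G consumed = 1ξ₁ = 0.907 × 848 → ξ₁ = 769.1 mol/s.
Yield of H: 1ξ₂ / 848 = 0.308 → ξ₂ = 261.2 mol/s.
Outlet amounts (n = n₀ + Σ ν·ξ):
  G: 848 − 1(769.1) = 78.86
  D: 0 + 1(769.1) − 2(261.2) = 246.8
  H: 0 + 1(261.2) = 261.2
Total out = 78.86 + 246.8 + 261.2 = 586.8 mol/s.

587 mol/s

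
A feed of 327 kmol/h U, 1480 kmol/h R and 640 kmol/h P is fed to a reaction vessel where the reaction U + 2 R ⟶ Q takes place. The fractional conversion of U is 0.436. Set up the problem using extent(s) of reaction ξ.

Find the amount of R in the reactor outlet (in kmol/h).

1190 kmol/h

U reacted = 0.436 × 327 = 142.6 kmol/h; ν_U = −1, so ξ = 142.6/1 = 142.6 kmol/h.
Outlet amounts (n = n₀ + ν ξ):
  U: 327 − 1(142.6) = 184.4
  R: 1480 − 2(142.6) = 1195
  Q: 0 + 1(142.6) = 142.6
  P: 640 (inert)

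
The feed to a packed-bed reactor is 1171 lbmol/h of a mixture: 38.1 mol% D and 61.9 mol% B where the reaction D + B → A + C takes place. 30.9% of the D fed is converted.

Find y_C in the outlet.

0.118

D reacted = 0.309 × 446.2 = 137.9 lbmol/h; ν_D = −1, so ξ = 137.9/1 = 137.9 lbmol/h.
Outlet amounts (n = n₀ + ν ξ):
  D: 446.2 − 1(137.9) = 308.3
  B: 724.8 − 1(137.9) = 587
  A: 0 + 1(137.9) = 137.9
  C: 0 + 1(137.9) = 137.9
Total out = 1171 lbmol/h; y_C = 137.9 / 1171 = 0.1177.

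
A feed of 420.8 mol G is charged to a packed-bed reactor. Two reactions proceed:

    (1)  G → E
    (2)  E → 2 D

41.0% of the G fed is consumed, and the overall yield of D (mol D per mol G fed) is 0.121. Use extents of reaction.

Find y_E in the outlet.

Conversion of G: G consumed = 1ξ₁ = 0.41 × 420.8 → ξ₁ = 172.5 mol.
Yield of D: 2ξ₂ / 420.8 = 0.121 → ξ₂ = 25.46 mol.
Outlet amounts (n = n₀ + Σ ν·ξ):
  G: 420.8 − 1(172.5) = 248.3
  E: 0 + 1(172.5) − 1(25.46) = 147.1
  D: 0 + 2(25.46) = 50.92
Total out = 446.3 mol; y_E = 147.1 / 446.3 = 0.3296.

0.33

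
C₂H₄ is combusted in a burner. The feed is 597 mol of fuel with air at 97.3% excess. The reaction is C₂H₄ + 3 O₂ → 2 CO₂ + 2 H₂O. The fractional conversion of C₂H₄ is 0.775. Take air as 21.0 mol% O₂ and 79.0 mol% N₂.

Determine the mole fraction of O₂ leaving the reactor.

Stoichiometric O₂ = 3 × 597 = 1791 mol; O₂ fed = 1791 × 1.973 = 3534 mol.
N₂ fed = 3534 × 79/21 = 13290 mol.
Fuel reacted = 0.775 × 597 → ξ = 462.7 mol.
Outlet (n = n₀ + ν ξ):
  C₂H₄: 597 − 1(462.7) = 134.3
  O₂: 3534 − 3(462.7) = 2146
  N₂: 13290 (inert)
  CO₂: 0 + 2(462.7) = 925.4
  H₂O: 0 + 2(462.7) = 925.4
Total out = 17420 mol; y_O₂ = 2146 / 17420 = 0.1231.

0.123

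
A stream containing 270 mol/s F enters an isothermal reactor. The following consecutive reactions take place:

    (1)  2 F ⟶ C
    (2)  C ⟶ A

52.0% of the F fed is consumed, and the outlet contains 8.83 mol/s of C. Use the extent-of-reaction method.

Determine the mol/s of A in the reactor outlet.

61.4 mol/s

Conversion of F: F consumed = 2ξ₁ = 0.52 × 270 → ξ₁ = 70.2 mol/s.
C balance: n_C = 0 + 1ξ₁ − 1ξ₂ = 8.83 → ξ₂ = (1·70.2 − 8.83)/1 = 61.37 mol/s.
Outlet amounts (n = n₀ + Σ ν·ξ):
  F: 270 − 2(70.2) = 129.6
  C: 0 + 1(70.2) − 1(61.37) = 8.83
  A: 0 + 1(61.37) = 61.37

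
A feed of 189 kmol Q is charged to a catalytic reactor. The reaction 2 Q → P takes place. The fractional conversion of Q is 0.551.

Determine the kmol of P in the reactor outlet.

Q reacted = 0.551 × 189 = 104.1 kmol; ν_Q = −2, so ξ = 104.1/2 = 52.07 kmol.
Outlet amounts (n = n₀ + ν ξ):
  Q: 189 − 2(52.07) = 84.86
  P: 0 + 1(52.07) = 52.07

52.1 kmol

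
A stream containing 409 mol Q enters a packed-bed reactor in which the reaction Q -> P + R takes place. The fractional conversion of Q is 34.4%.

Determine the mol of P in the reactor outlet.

Q reacted = 0.344 × 409 = 140.7 mol; ν_Q = −1, so ξ = 140.7/1 = 140.7 mol.
Outlet amounts (n = n₀ + ν ξ):
  Q: 409 − 1(140.7) = 268.3
  P: 0 + 1(140.7) = 140.7
  R: 0 + 1(140.7) = 140.7

141 mol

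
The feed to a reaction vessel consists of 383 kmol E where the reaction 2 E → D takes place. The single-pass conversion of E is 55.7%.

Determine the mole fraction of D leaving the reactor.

E reacted = 0.557 × 383 = 213.3 kmol; ν_E = −2, so ξ = 213.3/2 = 106.7 kmol.
Outlet amounts (n = n₀ + ν ξ):
  E: 383 − 2(106.7) = 169.7
  D: 0 + 1(106.7) = 106.7
Total out = 276.3 kmol; y_D = 106.7 / 276.3 = 0.386.

0.386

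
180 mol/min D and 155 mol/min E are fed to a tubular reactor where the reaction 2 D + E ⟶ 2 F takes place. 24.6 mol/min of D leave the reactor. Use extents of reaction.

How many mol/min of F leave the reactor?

155 mol/min

For D: n = n₀ − 2ξ → 24.6 = 180 − 2ξ, giving ξ = 77.7 mol/min.
Outlet amounts (n = n₀ + ν ξ):
  D: 180 − 2(77.7) = 24.6
  E: 155 − 1(77.7) = 77.3
  F: 0 + 2(77.7) = 155.4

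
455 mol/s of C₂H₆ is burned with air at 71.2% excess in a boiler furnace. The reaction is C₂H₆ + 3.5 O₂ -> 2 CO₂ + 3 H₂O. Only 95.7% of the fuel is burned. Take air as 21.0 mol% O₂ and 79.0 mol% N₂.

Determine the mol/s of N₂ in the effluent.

10300 mol/s

Stoichiometric O₂ = 3.5 × 455 = 1592 mol/s; O₂ fed = 1592 × 1.712 = 2726 mol/s.
N₂ fed = 2726 × 79/21 = 10260 mol/s.
Fuel reacted = 0.957 × 455 → ξ = 435.4 mol/s.
Outlet (n = n₀ + ν ξ):
  C₂H₆: 455 − 1(435.4) = 19.56
  O₂: 2726 − 3.5(435.4) = 1202
  N₂: 10260 (inert)
  CO₂: 0 + 2(435.4) = 870.9
  H₂O: 0 + 3(435.4) = 1306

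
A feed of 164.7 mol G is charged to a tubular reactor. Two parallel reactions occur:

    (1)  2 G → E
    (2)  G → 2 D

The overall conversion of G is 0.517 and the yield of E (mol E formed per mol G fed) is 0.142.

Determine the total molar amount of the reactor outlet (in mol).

Yield of E: 1ξ₁ / 164.7 = 0.142 → ξ₁ = 23.39 mol.
Conversion of G: 2ξ₁ + 1ξ₂ = 0.517 × 164.7 = 85.15 → ξ₂ = 38.38 mol.
Outlet amounts (n = n₀ + Σ ν·ξ):
  G: 164.7 − 2(23.39) − 1(38.38) = 79.55
  E: 0 + 1(23.39) = 23.39
  D: 0 + 2(38.38) = 76.75
Total out = 79.55 + 23.39 + 76.75 = 179.7 mol.

180 mol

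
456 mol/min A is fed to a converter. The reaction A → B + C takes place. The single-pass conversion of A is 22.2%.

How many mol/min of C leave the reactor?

101 mol/min

A reacted = 0.222 × 456 = 101.2 mol/min; ν_A = −1, so ξ = 101.2/1 = 101.2 mol/min.
Outlet amounts (n = n₀ + ν ξ):
  A: 456 − 1(101.2) = 354.8
  B: 0 + 1(101.2) = 101.2
  C: 0 + 1(101.2) = 101.2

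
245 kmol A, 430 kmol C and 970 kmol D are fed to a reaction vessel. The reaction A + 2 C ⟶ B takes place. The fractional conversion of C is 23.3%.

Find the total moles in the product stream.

C reacted = 0.233 × 430 = 100.2 kmol; ν_C = −2, so ξ = 100.2/2 = 50.1 kmol.
Outlet amounts (n = n₀ + ν ξ):
  A: 245 − 1(50.1) = 194.9
  C: 430 − 2(50.1) = 329.8
  B: 0 + 1(50.1) = 50.1
  D: 970 (inert)
Total out = 194.9 + 329.8 + 50.1 + 970 = 1545 kmol.

1540 kmol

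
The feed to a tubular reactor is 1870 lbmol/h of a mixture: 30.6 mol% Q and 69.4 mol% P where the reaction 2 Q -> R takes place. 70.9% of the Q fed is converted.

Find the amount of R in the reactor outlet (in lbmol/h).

203 lbmol/h

Q reacted = 0.709 × 572.2 = 405.7 lbmol/h; ν_Q = −2, so ξ = 405.7/2 = 202.9 lbmol/h.
Outlet amounts (n = n₀ + ν ξ):
  Q: 572.2 − 2(202.9) = 166.5
  R: 0 + 1(202.9) = 202.9
  P: 1298 (inert)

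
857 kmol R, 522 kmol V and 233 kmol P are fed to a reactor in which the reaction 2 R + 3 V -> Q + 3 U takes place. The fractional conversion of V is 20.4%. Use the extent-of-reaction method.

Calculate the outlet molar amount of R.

V reacted = 0.204 × 522 = 106.5 kmol; ν_V = −3, so ξ = 106.5/3 = 35.5 kmol.
Outlet amounts (n = n₀ + ν ξ):
  R: 857 − 2(35.5) = 786
  V: 522 − 3(35.5) = 415.5
  Q: 0 + 1(35.5) = 35.5
  U: 0 + 3(35.5) = 106.5
  P: 233 (inert)

786 kmol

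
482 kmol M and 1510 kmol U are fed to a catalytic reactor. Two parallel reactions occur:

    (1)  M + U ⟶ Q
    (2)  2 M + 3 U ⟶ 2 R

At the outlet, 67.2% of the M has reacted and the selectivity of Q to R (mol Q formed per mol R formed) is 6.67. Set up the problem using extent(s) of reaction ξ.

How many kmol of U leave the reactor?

Conversion of M: M consumed = 0.672 × 482 = 323.9 kmol = 1ξ₁ + 2ξ₂.
Selectivity: 1ξ₁ / (2ξ₂) = 6.67 → ξ₁ = 13.34 ξ₂.
Substitute: (1·13.34 + 2) ξ₂ = 323.9 → ξ₂ = 21.11 kmol, ξ₁ = 281.7 kmol.
Outlet amounts (n = n₀ + Σ ν·ξ):
  M: 482 − 1(281.7) − 2(21.11) = 158.1
  U: 1510 − 1(281.7) − 3(21.11) = 1165
  Q: 0 + 1(281.7) = 281.7
  R: 0 + 2(21.11) = 42.23

1160 kmol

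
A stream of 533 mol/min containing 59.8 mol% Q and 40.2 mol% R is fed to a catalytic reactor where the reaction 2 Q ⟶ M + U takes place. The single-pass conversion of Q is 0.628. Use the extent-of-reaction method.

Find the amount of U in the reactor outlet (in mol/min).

100 mol/min

Q reacted = 0.628 × 318.7 = 200.2 mol/min; ν_Q = −2, so ξ = 200.2/2 = 100.1 mol/min.
Outlet amounts (n = n₀ + ν ξ):
  Q: 318.7 − 2(100.1) = 118.6
  M: 0 + 1(100.1) = 100.1
  U: 0 + 1(100.1) = 100.1
  R: 214.3 (inert)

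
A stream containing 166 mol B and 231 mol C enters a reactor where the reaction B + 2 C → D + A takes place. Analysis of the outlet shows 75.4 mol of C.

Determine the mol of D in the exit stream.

For C: n = n₀ − 2ξ → 75.4 = 231 − 2ξ, giving ξ = 77.8 mol.
Outlet amounts (n = n₀ + ν ξ):
  B: 166 − 1(77.8) = 88.2
  C: 231 − 2(77.8) = 75.4
  D: 0 + 1(77.8) = 77.8
  A: 0 + 1(77.8) = 77.8

77.8 mol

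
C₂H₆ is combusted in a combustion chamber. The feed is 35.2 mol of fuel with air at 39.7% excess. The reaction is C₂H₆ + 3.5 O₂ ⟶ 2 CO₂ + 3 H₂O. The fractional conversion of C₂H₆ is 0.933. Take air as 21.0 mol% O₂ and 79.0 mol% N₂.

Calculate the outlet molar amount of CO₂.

Stoichiometric O₂ = 3.5 × 35.2 = 123.2 mol; O₂ fed = 123.2 × 1.397 = 172.1 mol.
N₂ fed = 172.1 × 79/21 = 647.5 mol.
Fuel reacted = 0.933 × 35.2 → ξ = 32.84 mol.
Outlet (n = n₀ + ν ξ):
  C₂H₆: 35.2 − 1(32.84) = 2.358
  O₂: 172.1 − 3.5(32.84) = 57.16
  N₂: 647.5 (inert)
  CO₂: 0 + 2(32.84) = 65.68
  H₂O: 0 + 3(32.84) = 98.52

65.7 mol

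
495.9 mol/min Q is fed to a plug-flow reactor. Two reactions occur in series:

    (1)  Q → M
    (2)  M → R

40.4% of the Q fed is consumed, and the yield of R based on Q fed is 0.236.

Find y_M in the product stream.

0.168

Conversion of Q: Q consumed = 1ξ₁ = 0.404 × 495.9 → ξ₁ = 200.3 mol/min.
Yield of R: 1ξ₂ / 495.9 = 0.236 → ξ₂ = 117 mol/min.
Outlet amounts (n = n₀ + Σ ν·ξ):
  Q: 495.9 − 1(200.3) = 295.6
  M: 0 + 1(200.3) − 1(117) = 83.31
  R: 0 + 1(117) = 117
Total out = 495.9 mol/min; y_M = 83.31 / 495.9 = 0.168.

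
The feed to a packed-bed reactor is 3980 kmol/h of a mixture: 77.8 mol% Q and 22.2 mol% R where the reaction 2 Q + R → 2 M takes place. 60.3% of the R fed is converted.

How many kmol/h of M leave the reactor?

R reacted = 0.603 × 883.6 = 532.8 kmol/h; ν_R = −1, so ξ = 532.8/1 = 532.8 kmol/h.
Outlet amounts (n = n₀ + ν ξ):
  Q: 3096 − 2(532.8) = 2031
  R: 883.6 − 1(532.8) = 350.8
  M: 0 + 2(532.8) = 1066

1070 kmol/h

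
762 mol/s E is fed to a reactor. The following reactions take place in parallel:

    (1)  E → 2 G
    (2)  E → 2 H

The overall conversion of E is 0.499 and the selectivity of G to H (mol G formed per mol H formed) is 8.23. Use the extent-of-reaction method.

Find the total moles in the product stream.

Conversion of E: E consumed = 0.499 × 762 = 380.2 mol/s = 1ξ₁ + 1ξ₂.
Selectivity: 2ξ₁ / (2ξ₂) = 8.23 → ξ₁ = 8.23 ξ₂.
Substitute: (1·8.23 + 1) ξ₂ = 380.2 → ξ₂ = 41.2 mol/s, ξ₁ = 339 mol/s.
Outlet amounts (n = n₀ + Σ ν·ξ):
  E: 762 − 1(339) − 1(41.2) = 381.8
  G: 0 + 2(339) = 678.1
  H: 0 + 2(41.2) = 82.39
Total out = 381.8 + 678.1 + 82.39 = 1142 mol/s.

1140 mol/s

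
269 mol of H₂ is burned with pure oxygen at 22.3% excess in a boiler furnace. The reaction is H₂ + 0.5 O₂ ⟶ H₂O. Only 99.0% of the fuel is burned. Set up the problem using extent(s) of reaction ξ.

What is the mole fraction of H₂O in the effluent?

Stoichiometric O₂ = 0.5 × 269 = 134.5 mol; O₂ fed = 134.5 × 1.223 = 164.5 mol.
Fuel reacted = 0.99 × 269 → ξ = 266.3 mol.
Outlet (n = n₀ + ν ξ):
  H₂: 269 − 1(266.3) = 2.69
  O₂: 164.5 − 0.5(266.3) = 31.34
  H₂O: 0 + 1(266.3) = 266.3
Total out = 300.3 mol; y_H₂O = 266.3 / 300.3 = 0.8867.

0.887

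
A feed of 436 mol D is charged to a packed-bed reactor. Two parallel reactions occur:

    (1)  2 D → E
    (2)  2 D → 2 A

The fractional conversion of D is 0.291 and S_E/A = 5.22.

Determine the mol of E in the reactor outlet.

Conversion of D: D consumed = 0.291 × 436 = 126.9 mol = 2ξ₁ + 2ξ₂.
Selectivity: 1ξ₁ / (2ξ₂) = 5.22 → ξ₁ = 10.44 ξ₂.
Substitute: (2·10.44 + 2) ξ₂ = 126.9 → ξ₂ = 5.545 mol, ξ₁ = 57.89 mol.
Outlet amounts (n = n₀ + Σ ν·ξ):
  D: 436 − 2(57.89) − 2(5.545) = 309.1
  E: 0 + 1(57.89) = 57.89
  A: 0 + 2(5.545) = 11.09

57.9 mol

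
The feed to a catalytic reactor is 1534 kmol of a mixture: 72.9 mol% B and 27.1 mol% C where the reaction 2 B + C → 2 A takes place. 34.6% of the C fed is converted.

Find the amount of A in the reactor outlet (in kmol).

288 kmol

C reacted = 0.346 × 415.7 = 143.8 kmol; ν_C = −1, so ξ = 143.8/1 = 143.8 kmol.
Outlet amounts (n = n₀ + ν ξ):
  B: 1118 − 2(143.8) = 830.6
  C: 415.7 − 1(143.8) = 271.9
  A: 0 + 2(143.8) = 287.7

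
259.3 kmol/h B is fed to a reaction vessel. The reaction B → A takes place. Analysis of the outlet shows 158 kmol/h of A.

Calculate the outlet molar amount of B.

For A: n = n₀ + 1ξ → 158 = 0 + 1ξ, giving ξ = 158 kmol/h.
Outlet amounts (n = n₀ + ν ξ):
  B: 259.3 − 1(158) = 101.3
  A: 0 + 1(158) = 158

101 kmol/h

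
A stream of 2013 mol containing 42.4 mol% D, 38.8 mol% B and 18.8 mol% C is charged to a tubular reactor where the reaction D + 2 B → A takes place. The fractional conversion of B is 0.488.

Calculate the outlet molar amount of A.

B reacted = 0.488 × 781 = 381.1 mol; ν_B = −2, so ξ = 381.1/2 = 190.6 mol.
Outlet amounts (n = n₀ + ν ξ):
  D: 853.5 − 1(190.6) = 662.9
  B: 781 − 2(190.6) = 399.9
  A: 0 + 1(190.6) = 190.6
  C: 378.4 (inert)

191 mol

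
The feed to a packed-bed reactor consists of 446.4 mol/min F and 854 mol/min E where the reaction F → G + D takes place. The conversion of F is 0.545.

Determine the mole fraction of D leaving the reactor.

F reacted = 0.545 × 446.4 = 243.3 mol/min; ν_F = −1, so ξ = 243.3/1 = 243.3 mol/min.
Outlet amounts (n = n₀ + ν ξ):
  F: 446.4 − 1(243.3) = 203.1
  G: 0 + 1(243.3) = 243.3
  D: 0 + 1(243.3) = 243.3
  E: 854 (inert)
Total out = 1544 mol/min; y_D = 243.3 / 1544 = 0.1576.

0.158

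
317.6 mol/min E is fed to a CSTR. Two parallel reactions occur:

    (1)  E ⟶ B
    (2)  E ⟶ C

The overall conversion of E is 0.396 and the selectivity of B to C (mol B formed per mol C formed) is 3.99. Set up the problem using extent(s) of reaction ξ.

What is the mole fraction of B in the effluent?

Conversion of E: E consumed = 0.396 × 317.6 = 125.8 mol/min = 1ξ₁ + 1ξ₂.
Selectivity: 1ξ₁ / (1ξ₂) = 3.99 → ξ₁ = 3.99 ξ₂.
Substitute: (1·3.99 + 1) ξ₂ = 125.8 → ξ₂ = 25.2 mol/min, ξ₁ = 100.6 mol/min.
Outlet amounts (n = n₀ + Σ ν·ξ):
  E: 317.6 − 1(100.6) − 1(25.2) = 191.8
  B: 0 + 1(100.6) = 100.6
  C: 0 + 1(25.2) = 25.2
Total out = 317.6 mol/min; y_B = 100.6 / 317.6 = 0.3166.

0.317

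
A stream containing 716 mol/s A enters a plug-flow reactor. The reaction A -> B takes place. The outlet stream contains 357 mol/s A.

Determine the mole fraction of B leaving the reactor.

0.501

For A: n = n₀ − 1ξ → 357 = 716 − 1ξ, giving ξ = 359 mol/s.
Outlet amounts (n = n₀ + ν ξ):
  A: 716 − 1(359) = 357
  B: 0 + 1(359) = 359
Total out = 716 mol/s; y_B = 359 / 716 = 0.5014.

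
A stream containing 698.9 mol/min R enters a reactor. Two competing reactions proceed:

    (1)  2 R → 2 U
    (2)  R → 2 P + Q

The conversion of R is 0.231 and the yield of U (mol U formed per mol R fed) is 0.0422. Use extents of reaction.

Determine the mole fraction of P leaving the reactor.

0.274

Yield of U: 2ξ₁ / 698.9 = 0.0422 → ξ₁ = 14.75 mol/min.
Conversion of R: 2ξ₁ + 1ξ₂ = 0.231 × 698.9 = 161.4 → ξ₂ = 132 mol/min.
Outlet amounts (n = n₀ + Σ ν·ξ):
  R: 698.9 − 2(14.75) − 1(132) = 537.5
  U: 0 + 2(14.75) = 29.49
  P: 0 + 2(132) = 263.9
  Q: 0 + 1(132) = 132
Total out = 962.8 mol/min; y_P = 263.9 / 962.8 = 0.2741.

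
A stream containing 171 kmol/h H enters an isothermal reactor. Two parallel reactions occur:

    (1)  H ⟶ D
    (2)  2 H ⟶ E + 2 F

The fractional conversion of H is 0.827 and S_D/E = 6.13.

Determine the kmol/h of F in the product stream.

34.8 kmol/h

Conversion of H: H consumed = 0.827 × 171 = 141.4 kmol/h = 1ξ₁ + 2ξ₂.
Selectivity: 1ξ₁ / (1ξ₂) = 6.13 → ξ₁ = 6.13 ξ₂.
Substitute: (1·6.13 + 2) ξ₂ = 141.4 → ξ₂ = 17.39 kmol/h, ξ₁ = 106.6 kmol/h.
Outlet amounts (n = n₀ + Σ ν·ξ):
  H: 171 − 1(106.6) − 2(17.39) = 29.58
  D: 0 + 1(106.6) = 106.6
  E: 0 + 1(17.39) = 17.39
  F: 0 + 2(17.39) = 34.79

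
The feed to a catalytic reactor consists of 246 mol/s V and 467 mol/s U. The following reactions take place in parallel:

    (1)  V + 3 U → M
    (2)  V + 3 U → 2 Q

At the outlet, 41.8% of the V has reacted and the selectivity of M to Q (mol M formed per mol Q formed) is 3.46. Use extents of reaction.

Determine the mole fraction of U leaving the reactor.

0.38

Conversion of V: V consumed = 0.418 × 246 = 102.8 mol/s = 1ξ₁ + 1ξ₂.
Selectivity: 1ξ₁ / (2ξ₂) = 3.46 → ξ₁ = 6.92 ξ₂.
Substitute: (1·6.92 + 1) ξ₂ = 102.8 → ξ₂ = 12.98 mol/s, ξ₁ = 89.84 mol/s.
Outlet amounts (n = n₀ + Σ ν·ξ):
  V: 246 − 1(89.84) − 1(12.98) = 143.2
  U: 467 − 3(89.84) − 3(12.98) = 158.5
  M: 0 + 1(89.84) = 89.84
  Q: 0 + 2(12.98) = 25.97
Total out = 417.5 mol/s; y_U = 158.5 / 417.5 = 0.3797.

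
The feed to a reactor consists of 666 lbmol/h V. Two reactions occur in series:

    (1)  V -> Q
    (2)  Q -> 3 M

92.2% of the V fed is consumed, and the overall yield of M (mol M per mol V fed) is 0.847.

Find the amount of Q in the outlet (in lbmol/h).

Conversion of V: V consumed = 1ξ₁ = 0.922 × 666 → ξ₁ = 614.1 lbmol/h.
Yield of M: 3ξ₂ / 666 = 0.847 → ξ₂ = 188 lbmol/h.
Outlet amounts (n = n₀ + Σ ν·ξ):
  V: 666 − 1(614.1) = 51.95
  Q: 0 + 1(614.1) − 1(188) = 426
  M: 0 + 3(188) = 564.1

426 lbmol/h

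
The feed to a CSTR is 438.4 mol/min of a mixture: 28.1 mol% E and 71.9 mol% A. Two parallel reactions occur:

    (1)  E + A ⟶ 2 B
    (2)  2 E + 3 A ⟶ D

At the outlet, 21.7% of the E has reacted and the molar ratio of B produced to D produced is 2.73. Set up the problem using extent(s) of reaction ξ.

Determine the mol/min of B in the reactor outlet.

Conversion of E: E consumed = 0.217 × 123.2 = 26.73 mol/min = 1ξ₁ + 2ξ₂.
Selectivity: 2ξ₁ / (1ξ₂) = 2.73 → ξ₁ = 1.365 ξ₂.
Substitute: (1·1.365 + 2) ξ₂ = 26.73 → ξ₂ = 7.944 mol/min, ξ₁ = 10.84 mol/min.
Outlet amounts (n = n₀ + Σ ν·ξ):
  E: 123.2 − 1(10.84) − 2(7.944) = 96.46
  A: 315.2 − 1(10.84) − 3(7.944) = 280.5
  B: 0 + 2(10.84) = 21.69
  D: 0 + 1(7.944) = 7.944

21.7 mol/min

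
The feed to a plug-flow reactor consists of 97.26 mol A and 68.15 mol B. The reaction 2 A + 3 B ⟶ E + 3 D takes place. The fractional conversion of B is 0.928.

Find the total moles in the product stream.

B reacted = 0.928 × 68.15 = 63.24 mol; ν_B = −3, so ξ = 63.24/3 = 21.08 mol.
Outlet amounts (n = n₀ + ν ξ):
  A: 97.26 − 2(21.08) = 55.1
  B: 68.15 − 3(21.08) = 4.907
  E: 0 + 1(21.08) = 21.08
  D: 0 + 3(21.08) = 63.24
Total out = 55.1 + 4.907 + 21.08 + 63.24 = 144.3 mol.

144 mol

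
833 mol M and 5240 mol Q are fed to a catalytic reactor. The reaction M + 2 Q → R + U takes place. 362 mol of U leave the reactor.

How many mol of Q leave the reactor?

4520 mol

For U: n = n₀ + 1ξ → 362 = 0 + 1ξ, giving ξ = 362 mol.
Outlet amounts (n = n₀ + ν ξ):
  M: 833 − 1(362) = 471
  Q: 5240 − 2(362) = 4516
  R: 0 + 1(362) = 362
  U: 0 + 1(362) = 362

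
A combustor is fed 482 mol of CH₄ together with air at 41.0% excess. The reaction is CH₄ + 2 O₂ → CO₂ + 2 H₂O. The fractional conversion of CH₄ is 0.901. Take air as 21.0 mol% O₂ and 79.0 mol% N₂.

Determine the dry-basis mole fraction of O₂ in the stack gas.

Stoichiometric O₂ = 2 × 482 = 964 mol; O₂ fed = 964 × 1.410 = 1359 mol.
N₂ fed = 1359 × 79/21 = 5113 mol.
Fuel reacted = 0.901 × 482 → ξ = 434.3 mol.
Outlet (n = n₀ + ν ξ):
  CH₄: 482 − 1(434.3) = 47.72
  O₂: 1359 − 2(434.3) = 490.7
  N₂: 5113 (inert)
  CO₂: 0 + 1(434.3) = 434.3
  H₂O: 0 + 2(434.3) = 868.6
Dry total = 6086 mol; y_O₂ (dry) = 490.7 / 6086 = 0.08062.

0.0806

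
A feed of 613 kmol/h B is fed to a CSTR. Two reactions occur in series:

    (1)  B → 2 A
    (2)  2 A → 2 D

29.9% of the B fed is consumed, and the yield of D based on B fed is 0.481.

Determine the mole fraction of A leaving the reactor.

0.0901

Conversion of B: B consumed = 1ξ₁ = 0.299 × 613 → ξ₁ = 183.3 kmol/h.
Yield of D: 2ξ₂ / 613 = 0.481 → ξ₂ = 147.4 kmol/h.
Outlet amounts (n = n₀ + Σ ν·ξ):
  B: 613 − 1(183.3) = 429.7
  A: 0 + 2(183.3) − 2(147.4) = 71.72
  D: 0 + 2(147.4) = 294.9
Total out = 796.3 kmol/h; y_A = 71.72 / 796.3 = 0.09007.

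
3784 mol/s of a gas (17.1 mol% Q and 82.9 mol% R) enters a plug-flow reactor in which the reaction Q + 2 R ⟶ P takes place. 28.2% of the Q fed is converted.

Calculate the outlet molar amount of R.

2770 mol/s

Q reacted = 0.282 × 647.1 = 182.5 mol/s; ν_Q = −1, so ξ = 182.5/1 = 182.5 mol/s.
Outlet amounts (n = n₀ + ν ξ):
  Q: 647.1 − 1(182.5) = 464.6
  R: 3137 − 2(182.5) = 2772
  P: 0 + 1(182.5) = 182.5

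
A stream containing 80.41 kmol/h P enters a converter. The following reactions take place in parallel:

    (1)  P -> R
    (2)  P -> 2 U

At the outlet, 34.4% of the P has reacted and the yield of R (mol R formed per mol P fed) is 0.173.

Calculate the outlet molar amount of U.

27.5 kmol/h

Yield of R: 1ξ₁ / 80.41 = 0.173 → ξ₁ = 13.91 kmol/h.
Conversion of P: 1ξ₁ + 1ξ₂ = 0.344 × 80.41 = 27.66 → ξ₂ = 13.75 kmol/h.
Outlet amounts (n = n₀ + Σ ν·ξ):
  P: 80.41 − 1(13.91) − 1(13.75) = 52.75
  R: 0 + 1(13.91) = 13.91
  U: 0 + 2(13.75) = 27.5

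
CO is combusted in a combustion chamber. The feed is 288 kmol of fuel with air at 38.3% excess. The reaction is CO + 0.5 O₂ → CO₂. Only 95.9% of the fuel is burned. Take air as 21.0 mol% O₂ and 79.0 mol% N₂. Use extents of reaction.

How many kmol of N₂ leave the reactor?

Stoichiometric O₂ = 0.5 × 288 = 144 kmol; O₂ fed = 144 × 1.383 = 199.2 kmol.
N₂ fed = 199.2 × 79/21 = 749.2 kmol.
Fuel reacted = 0.959 × 288 → ξ = 276.2 kmol.
Outlet (n = n₀ + ν ξ):
  CO: 288 − 1(276.2) = 11.81
  O₂: 199.2 − 0.5(276.2) = 61.06
  N₂: 749.2 (inert)
  CO₂: 0 + 1(276.2) = 276.2

749 kmol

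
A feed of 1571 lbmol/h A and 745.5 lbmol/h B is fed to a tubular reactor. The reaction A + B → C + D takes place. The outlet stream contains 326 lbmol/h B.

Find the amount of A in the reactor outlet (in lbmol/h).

For B: n = n₀ − 1ξ → 326 = 745.5 − 1ξ, giving ξ = 419.5 lbmol/h.
Outlet amounts (n = n₀ + ν ξ):
  A: 1571 − 1(419.5) = 1152
  B: 745.5 − 1(419.5) = 326
  C: 0 + 1(419.5) = 419.5
  D: 0 + 1(419.5) = 419.5

1150 lbmol/h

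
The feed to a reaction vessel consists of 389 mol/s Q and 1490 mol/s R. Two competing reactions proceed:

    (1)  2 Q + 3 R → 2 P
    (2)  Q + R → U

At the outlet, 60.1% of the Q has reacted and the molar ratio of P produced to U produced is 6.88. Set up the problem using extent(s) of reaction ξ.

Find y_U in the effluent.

Conversion of Q: Q consumed = 0.601 × 389 = 233.8 mol/s = 2ξ₁ + 1ξ₂.
Selectivity: 2ξ₁ / (1ξ₂) = 6.88 → ξ₁ = 3.44 ξ₂.
Substitute: (2·3.44 + 1) ξ₂ = 233.8 → ξ₂ = 29.67 mol/s, ξ₁ = 102.1 mol/s.
Outlet amounts (n = n₀ + Σ ν·ξ):
  Q: 389 − 2(102.1) − 1(29.67) = 155.2
  R: 1490 − 3(102.1) − 1(29.67) = 1154
  P: 0 + 2(102.1) = 204.1
  U: 0 + 1(29.67) = 29.67
Total out = 1543 mol/s; y_U = 29.67 / 1543 = 0.01923.

0.0192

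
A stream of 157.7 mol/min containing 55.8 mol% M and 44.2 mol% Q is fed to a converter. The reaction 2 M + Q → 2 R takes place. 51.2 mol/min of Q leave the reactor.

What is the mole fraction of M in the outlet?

0.366

For Q: n = n₀ − 1ξ → 51.2 = 69.7 − 1ξ, giving ξ = 18.5 mol/min.
Outlet amounts (n = n₀ + ν ξ):
  M: 88 − 2(18.5) = 50.99
  Q: 69.7 − 1(18.5) = 51.2
  R: 0 + 2(18.5) = 37.01
Total out = 139.2 mol/min; y_M = 50.99 / 139.2 = 0.3663.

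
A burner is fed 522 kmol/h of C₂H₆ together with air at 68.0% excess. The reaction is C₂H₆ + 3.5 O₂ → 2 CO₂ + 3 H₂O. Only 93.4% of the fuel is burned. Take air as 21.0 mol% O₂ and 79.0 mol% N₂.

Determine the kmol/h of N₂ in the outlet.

11500 kmol/h

Stoichiometric O₂ = 3.5 × 522 = 1827 kmol/h; O₂ fed = 1827 × 1.680 = 3069 kmol/h.
N₂ fed = 3069 × 79/21 = 11550 kmol/h.
Fuel reacted = 0.934 × 522 → ξ = 487.5 kmol/h.
Outlet (n = n₀ + ν ξ):
  C₂H₆: 522 − 1(487.5) = 34.45
  O₂: 3069 − 3.5(487.5) = 1363
  N₂: 11550 (inert)
  CO₂: 0 + 2(487.5) = 975.1
  H₂O: 0 + 3(487.5) = 1463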